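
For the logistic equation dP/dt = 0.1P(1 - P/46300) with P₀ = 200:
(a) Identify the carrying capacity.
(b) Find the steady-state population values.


Logistic ODE dP/dt = 0.1P(1 - P/46300) has equilibria where dP/dt = 0, i.e. P = 0 or P = 46300.
The coefficient (1 - P/K) = 0 when P = K, identifying K = 46300 as the carrying capacity.
(a) K = 46300; (b) equilibria P = 0 and P = 46300.


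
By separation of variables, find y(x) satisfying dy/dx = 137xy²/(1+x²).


Separate: dy/y² = 137x/(1+x²) dx.
Integrate LHS: ∫ dy/y² = -1/y.
Integrate RHS via u = 1+x²: (137/2)ln(1+x²) + C.
Result: -1/y = (137/2)ln(1+x²) + C.


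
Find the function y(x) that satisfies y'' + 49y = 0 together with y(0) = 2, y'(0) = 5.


Characteristic roots of r² + 49 = 0 are ±7i, so y = C₁cos(7x) + C₂sin(7x).
Apply y(0) = 2: C₁ = 2. Differentiate and apply y'(0) = 5: 7·C₂ = 5, so C₂ = 5/7.
Particular solution: y = 2cos(7x) + (5/7)sin(7x).


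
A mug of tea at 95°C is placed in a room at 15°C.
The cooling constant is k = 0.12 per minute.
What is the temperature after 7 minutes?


Newton's law: dT/dt = -k(T - T_a) has solution T(t) = T_a + (T₀ - T_a)e^(-kt).
Plug in T_a = 15, T₀ = 95, k = 0.12, t = 7: T(7) = 15 + (80)e^(-0.84) ≈ 49.5°C.


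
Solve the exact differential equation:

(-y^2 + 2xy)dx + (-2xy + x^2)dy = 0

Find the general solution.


Check exactness: ∂M/∂y = -2y + 2x and ∂N/∂x = -2y + 2x; equal, so the equation is exact.
Integrate M with respect to x (treating y as constant): ∫M dx = -xy^2 + x^2y + h(y).
Differentiate w.r.t. y and set equal to N: all terms match, so h'(y) = 0 and h is a constant absorbed into C.
General solution: -xy^2 + x^2y = C.


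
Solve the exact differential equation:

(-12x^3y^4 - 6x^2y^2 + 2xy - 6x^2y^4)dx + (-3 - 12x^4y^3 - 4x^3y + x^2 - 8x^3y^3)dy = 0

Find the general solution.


Check exactness: ∂M/∂y = -48x^3y^3 - 12x^2y + 2x - 24x^2y^3 and ∂N/∂x = -48x^3y^3 - 12x^2y + 2x - 24x^2y^3; equal, so the equation is exact.
Integrate M with respect to x (treating y as constant): ∫M dx = -3x^4y^4 - 2x^3y^2 + x^2y - 2x^3y^4 + h(y).
Differentiate w.r.t. y and set equal to N: the x-dependent terms already match, leaving h'(y) = -3. Integrate: h(y) = -3y.
So F(x,y) = -3y - 3x^4y^4 - 2x^3y^2 + x^2y - 2x^3y^4.
General solution: -3y - 3x^4y^4 - 2x^3y^2 + x^2y - 2x^3y^4 = C.


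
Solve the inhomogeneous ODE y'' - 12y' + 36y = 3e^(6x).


Characteristic polynomial (r - 6)² = 0; repeated root r = 6.
y_h = (C₁ + C₂x)e^(6x). Forcing matches the repeated root (resonance), so try y_p = Ax² e^(6x).
Substitute and solve for A: 2A = 3, so A = 3/2.
General solution: y = (C₁ + C₂x + (3/2)x²)e^(6x).


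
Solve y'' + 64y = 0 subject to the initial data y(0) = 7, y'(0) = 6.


Characteristic roots of r² + 64 = 0 are ±8i, so y = C₁cos(8x) + C₂sin(8x).
Apply y(0) = 7: C₁ = 7. Differentiate and apply y'(0) = 6: 8·C₂ = 6, so C₂ = 3/4.
Particular solution: y = 7cos(8x) + (3/4)sin(8x).


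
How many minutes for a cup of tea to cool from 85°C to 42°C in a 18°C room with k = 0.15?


From T(t) = T_a + (T₀ - T_a)e^(-kt), set T(t) = 42:
(42 - 18) / (85 - 18) = e^(-0.15t), so t = -ln(0.358)/0.15 ≈ 6.8 minutes.


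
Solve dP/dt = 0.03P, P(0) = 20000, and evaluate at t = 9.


The ODE dP/dt = 0.03P has solution P(t) = P(0)e^(0.03t).
Substitute P(0) = 20000 and t = 9: P(9) = 20000 e^(0.27) ≈ 26199.


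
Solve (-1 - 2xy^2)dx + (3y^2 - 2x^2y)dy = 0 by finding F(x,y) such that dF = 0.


Check exactness: ∂M/∂y = -4xy and ∂N/∂x = -4xy; equal, so the equation is exact.
Integrate M with respect to x (treating y as constant): ∫M dx = -x - x^2y^2 + h(y).
Differentiate w.r.t. y and set equal to N: the x-dependent terms already match, leaving h'(y) = 3y^2. Integrate: h(y) = y^3.
So F(x,y) = -x + y^3 - x^2y^2.
General solution: -x + y^3 - x^2y^2 = C.


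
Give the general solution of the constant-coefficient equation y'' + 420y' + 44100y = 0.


Characteristic equation: r² + 420r + 44100 = 0, i.e. (r + 210)² = 0.
Repeated root r = -210; include an x factor for the second linearly independent solution.
General solution: y = (C₁ + C₂x)e^(-210x).


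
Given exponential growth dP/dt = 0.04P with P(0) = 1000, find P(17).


The ODE dP/dt = 0.04P has solution P(t) = P(0)e^(0.04t).
Substitute P(0) = 1000 and t = 17: P(17) = 1000 e^(0.68) ≈ 1974.


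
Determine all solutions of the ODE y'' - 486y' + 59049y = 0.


Characteristic equation: r² - 486r + 59049 = 0, i.e. (r - 243)² = 0.
Repeated root r = 243; include an x factor for the second linearly independent solution.
General solution: y = (C₁ + C₂x)e^(243x).


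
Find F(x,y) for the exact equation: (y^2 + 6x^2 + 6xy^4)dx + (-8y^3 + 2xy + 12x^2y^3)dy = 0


Check exactness: ∂M/∂y = 2y + 24xy^3 and ∂N/∂x = 2y + 24xy^3; equal, so the equation is exact.
Integrate M with respect to x (treating y as constant): ∫M dx = xy^2 + 2x^3 + 3x^2y^4 + h(y).
Differentiate w.r.t. y and set equal to N: the x-dependent terms already match, leaving h'(y) = -8y^3. Integrate: h(y) = -2y^4.
So F(x,y) = -2y^4 + xy^2 + 2x^3 + 3x^2y^4.
General solution: -2y^4 + xy^2 + 2x^3 + 3x^2y^4 = C.


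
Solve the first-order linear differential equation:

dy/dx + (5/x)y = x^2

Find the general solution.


P(x) = 5/x ⇒ μ = x^5.
(x^5 y)' = x^7 ⇒ x^5 y = x^8/(8) + C.
Solve for y: y = (1/8)x^3 + C/x^5.


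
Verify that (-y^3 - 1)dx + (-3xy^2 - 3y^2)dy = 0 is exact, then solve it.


Check exactness: ∂M/∂y = -3y^2 and ∂N/∂x = -3y^2; equal, so the equation is exact.
Integrate M with respect to x (treating y as constant): ∫M dx = -xy^3 - x + h(y).
Differentiate w.r.t. y and set equal to N: the x-dependent terms already match, leaving h'(y) = -3y^2. Integrate: h(y) = -y^3.
So F(x,y) = -xy^3 - y^3 - x.
General solution: -xy^3 - y^3 - x = C.


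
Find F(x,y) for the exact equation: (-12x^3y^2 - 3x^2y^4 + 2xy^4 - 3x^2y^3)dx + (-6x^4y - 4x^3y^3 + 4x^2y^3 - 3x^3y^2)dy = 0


Check exactness: ∂M/∂y = -24x^3y - 12x^2y^3 + 8xy^3 - 9x^2y^2 and ∂N/∂x = -24x^3y - 12x^2y^3 + 8xy^3 - 9x^2y^2; equal, so the equation is exact.
Integrate M with respect to x (treating y as constant): ∫M dx = -3x^4y^2 - x^3y^4 + x^2y^4 - x^3y^3 + h(y).
Differentiate w.r.t. y and set equal to N: all terms match, so h'(y) = 0 and h is a constant absorbed into C.
General solution: -3x^4y^2 - x^3y^4 + x^2y^4 - x^3y^3 = C.


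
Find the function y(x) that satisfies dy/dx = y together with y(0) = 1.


General solution of y' = y is y = Ce^(x).
Apply y(0) = 1: C = 1.
Particular solution: y = e^(x).


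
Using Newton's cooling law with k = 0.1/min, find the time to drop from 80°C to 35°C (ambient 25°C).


From T(t) = T_a + (T₀ - T_a)e^(-kt), set T(t) = 35:
(35 - 25) / (80 - 25) = e^(-0.1t), so t = -ln(0.182)/0.1 ≈ 17.0 minutes.


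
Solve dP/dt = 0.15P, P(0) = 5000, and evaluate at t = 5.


The ODE dP/dt = 0.15P has solution P(t) = P(0)e^(0.15t).
Substitute P(0) = 5000 and t = 5: P(5) = 5000 e^(0.75) ≈ 10585.


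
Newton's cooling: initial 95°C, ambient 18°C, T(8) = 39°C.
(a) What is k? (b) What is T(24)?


Newton's law: T(t) = T_a + (T₀ - T_a)e^(-kt).
(a) Use T(8) = 39: (39 - 18)/(95 - 18) = e^(-k·8), so k = -ln(0.273)/8 ≈ 0.1624.
(b) Apply k to t = 24: T(24) = 18 + (77)e^(-3.898) ≈ 19.6°C.


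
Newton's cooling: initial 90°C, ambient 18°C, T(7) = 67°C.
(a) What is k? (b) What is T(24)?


Newton's law: T(t) = T_a + (T₀ - T_a)e^(-kt).
(a) Use T(7) = 67: (67 - 18)/(90 - 18) = e^(-k·7), so k = -ln(0.681)/7 ≈ 0.0550.
(b) Apply k to t = 24: T(24) = 18 + (72)e^(-1.319) ≈ 37.2°C.


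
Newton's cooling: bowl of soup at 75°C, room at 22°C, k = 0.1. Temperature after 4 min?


Newton's law: dT/dt = -k(T - T_a) has solution T(t) = T_a + (T₀ - T_a)e^(-kt).
Plug in T_a = 22, T₀ = 75, k = 0.1, t = 4: T(4) = 22 + (53)e^(-0.40) ≈ 57.5°C.


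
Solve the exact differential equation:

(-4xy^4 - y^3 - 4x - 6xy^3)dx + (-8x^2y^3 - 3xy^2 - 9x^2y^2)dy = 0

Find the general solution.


Check exactness: ∂M/∂y = -16xy^3 - 3y^2 - 18xy^2 and ∂N/∂x = -16xy^3 - 3y^2 - 18xy^2; equal, so the equation is exact.
Integrate M with respect to x (treating y as constant): ∫M dx = -2x^2y^4 - xy^3 - 2x^2 - 3x^2y^3 + h(y).
Differentiate w.r.t. y and set equal to N: all terms match, so h'(y) = 0 and h is a constant absorbed into C.
General solution: -2x^2y^4 - xy^3 - 2x^2 - 3x^2y^3 = C.


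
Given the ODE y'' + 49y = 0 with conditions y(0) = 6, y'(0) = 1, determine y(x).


Characteristic roots of r² + 49 = 0 are ±7i, so y = C₁cos(7x) + C₂sin(7x).
Apply y(0) = 6: C₁ = 6. Differentiate and apply y'(0) = 1: 7·C₂ = 1, so C₂ = 1/7.
Particular solution: y = 6cos(7x) + (1/7)sin(7x).


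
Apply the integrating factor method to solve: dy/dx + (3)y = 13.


P(x) = 3, Q(x) = 13; integrating factor μ = e^(3x).
(μ y)' = 13e^(3x) ⇒ μ y = (13/3)e^(3x) + C.
Divide by μ: y = 13/3 + Ce^(-3x).


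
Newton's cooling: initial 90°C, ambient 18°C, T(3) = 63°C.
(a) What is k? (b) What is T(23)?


Newton's law: T(t) = T_a + (T₀ - T_a)e^(-kt).
(a) Use T(3) = 63: (63 - 18)/(90 - 18) = e^(-k·3), so k = -ln(0.625)/3 ≈ 0.1567.
(b) Apply k to t = 23: T(23) = 18 + (72)e^(-3.603) ≈ 20.0°C.


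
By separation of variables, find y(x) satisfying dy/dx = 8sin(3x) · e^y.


Separate: e^(-y) dy = 8sin(3x) dx.
Integrate: -e^(-y) = -(8/3)cos(3x) + C₀.
Rearrange: e^(-y) = (8/3)cos(3x) + C.


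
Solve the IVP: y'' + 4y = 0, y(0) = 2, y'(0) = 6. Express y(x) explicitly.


Characteristic roots of r² + 4 = 0 are ±2i, so y = C₁cos(2x) + C₂sin(2x).
Apply y(0) = 2: C₁ = 2. Differentiate and apply y'(0) = 6: 2·C₂ = 6, so C₂ = 3.
Particular solution: y = 2cos(2x) + 3sin(2x).


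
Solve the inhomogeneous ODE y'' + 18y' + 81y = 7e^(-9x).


Characteristic polynomial (r + 9)² = 0; repeated root r = -9.
y_h = (C₁ + C₂x)e^(-9x). Forcing matches the repeated root (resonance), so try y_p = Ax² e^(-9x).
Substitute and solve for A: 2A = 7, so A = 7/2.
General solution: y = (C₁ + C₂x + (7/2)x²)e^(-9x).


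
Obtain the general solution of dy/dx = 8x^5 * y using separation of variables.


Separate variables: dy/y = 8x^5 dx.
Integrate: ln|y| = (4/3)x^6 + C₀.
Exponentiate: y = Ce^((4/3)x^6).


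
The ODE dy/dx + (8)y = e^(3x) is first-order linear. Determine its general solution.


P(x) = 8 ⇒ μ = e^(8x).
(μ y)' = e^(11x) ⇒ μ y = e^(11x)/11 + C.
Divide by μ: y = (1/11)e^(3x) + Ce^(-8x).


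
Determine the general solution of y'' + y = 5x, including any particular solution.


Homogeneous: r² + 1 = 0 ⇒ r = ±1i, y_h = C₁cos(x) + C₂sin(x).
Polynomial forcing; try y_p = Ax + B. Then y_p'' + 1 y_p = 1(Ax + B) = 5x, so B = 0 and A = 5.
General solution: y = C₁cos(x) + C₂sin(x) + 5x.


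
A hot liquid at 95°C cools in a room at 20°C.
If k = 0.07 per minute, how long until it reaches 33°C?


From T(t) = T_a + (T₀ - T_a)e^(-kt), set T(t) = 33:
(33 - 20) / (95 - 20) = e^(-0.07t), so t = -ln(0.173)/0.07 ≈ 25.0 minutes.


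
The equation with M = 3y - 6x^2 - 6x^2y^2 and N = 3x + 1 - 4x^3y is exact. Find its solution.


Check exactness: ∂M/∂y = 3 - 12x^2y and ∂N/∂x = 3 - 12x^2y; equal, so the equation is exact.
Integrate M with respect to x (treating y as constant): ∫M dx = 3xy - 2x^3 - 2x^3y^2 + h(y).
Differentiate w.r.t. y and set equal to N: the x-dependent terms already match, leaving h'(y) = 1. Integrate: h(y) = y.
So F(x,y) = 3xy - 2x^3 + y - 2x^3y^2.
General solution: 3xy - 2x^3 + y - 2x^3y^2 = C.


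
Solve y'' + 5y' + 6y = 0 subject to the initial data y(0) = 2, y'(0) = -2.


Characteristic roots of r² + 5r + 6 = 0 are -3, -2.
General solution y = c₁ e^(-3x) + c₂ e^(-2x).
Apply y(0) = 2: c₁ + c₂ = 2. Apply y'(0) = -2: -3 c₁ - 2 c₂ = -2.
Solve: c₁ = -2, c₂ = 4.
Particular solution: y = -2e^(-3x) + 4e^(-2x).


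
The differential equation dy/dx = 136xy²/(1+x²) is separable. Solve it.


Separate: dy/y² = 136x/(1+x²) dx.
Integrate LHS: ∫ dy/y² = -1/y.
Integrate RHS via u = 1+x²: 68ln(1+x²) + C.
Result: -1/y = 68ln(1+x²) + C.


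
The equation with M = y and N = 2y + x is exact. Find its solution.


Check exactness: ∂M/∂y = 1 and ∂N/∂x = 1; equal, so the equation is exact.
Integrate M with respect to x (treating y as constant): ∫M dx = xy + h(y).
Differentiate w.r.t. y and set equal to N: the x-dependent terms already match, leaving h'(y) = 2y. Integrate: h(y) = y^2.
So F(x,y) = y^2 + xy.
General solution: y^2 + xy = C.


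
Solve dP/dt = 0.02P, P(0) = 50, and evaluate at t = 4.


The ODE dP/dt = 0.02P has solution P(t) = P(0)e^(0.02t).
Substitute P(0) = 50 and t = 4: P(4) = 50 e^(0.08) ≈ 54.


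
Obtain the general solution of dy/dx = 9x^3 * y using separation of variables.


Separate variables: dy/y = 9x^3 dx.
Integrate: ln|y| = (9/4)x^4 + C₀.
Exponentiate: y = Ce^((9/4)x^4).


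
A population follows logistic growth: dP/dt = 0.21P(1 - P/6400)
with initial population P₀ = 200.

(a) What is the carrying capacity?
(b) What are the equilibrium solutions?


Logistic ODE dP/dt = 0.21P(1 - P/6400) has equilibria where dP/dt = 0, i.e. P = 0 or P = 6400.
The coefficient (1 - P/K) = 0 when P = K, identifying K = 6400 as the carrying capacity.
(a) K = 6400; (b) equilibria P = 0 and P = 6400.


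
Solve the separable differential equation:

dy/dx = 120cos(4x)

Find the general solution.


g(y) = 1, so integrate directly: y = ∫ 120cos(4x) dx = 30sin(4x) + C.


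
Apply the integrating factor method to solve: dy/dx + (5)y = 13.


P(x) = 5, Q(x) = 13; integrating factor μ = e^(5x).
(μ y)' = 13e^(5x) ⇒ μ y = (13/5)e^(5x) + C.
Divide by μ: y = 13/5 + Ce^(-5x).


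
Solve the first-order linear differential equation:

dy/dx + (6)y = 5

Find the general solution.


P(x) = 6, Q(x) = 5; integrating factor μ = e^(6x).
(μ y)' = 5e^(6x) ⇒ μ y = (5/6)e^(6x) + C.
Divide by μ: y = 5/6 + Ce^(-6x).


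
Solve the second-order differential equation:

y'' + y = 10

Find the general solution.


Homogeneous part: r² + 1 = 0 ⇒ r = ±1i, so y_h = C₁cos(x) + C₂sin(x).
Try constant y_p = A; plug in: 1A = 10 ⇒ A = 10.
General solution: y = C₁cos(x) + C₂sin(x) + 10.


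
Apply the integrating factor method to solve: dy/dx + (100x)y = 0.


P(x) = 100x ⇒ μ = e^(50x²).
Q(x) = 0 so μ y is constant: y = Ce^(-50x²).


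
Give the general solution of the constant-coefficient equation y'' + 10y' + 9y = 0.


Characteristic equation: r² + 10r + 9 = 0.
Factor: (r + 9)(r + 1) = 0 ⇒ r = -9, -1 (distinct real).
General solution: y = C₁e^(-9x) + C₂e^(-x).


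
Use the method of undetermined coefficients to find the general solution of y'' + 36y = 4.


Homogeneous part: r² + 36 = 0 ⇒ r = ±6i, so y_h = C₁cos(6x) + C₂sin(6x).
Try constant y_p = A; plug in: 36A = 4 ⇒ A = 1/9.
General solution: y = C₁cos(6x) + C₂sin(6x) + 1/9.


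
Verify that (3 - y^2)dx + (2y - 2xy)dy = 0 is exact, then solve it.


Check exactness: ∂M/∂y = -2y and ∂N/∂x = -2y; equal, so the equation is exact.
Integrate M with respect to x (treating y as constant): ∫M dx = 3x - xy^2 + h(y).
Differentiate w.r.t. y and set equal to N: the x-dependent terms already match, leaving h'(y) = 2y. Integrate: h(y) = y^2.
So F(x,y) = 3x + y^2 - xy^2.
General solution: 3x + y^2 - xy^2 = C.


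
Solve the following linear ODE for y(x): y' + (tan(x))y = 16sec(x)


P(x) = tan(x) ⇒ μ = e^(∫tan(x)dx) = sec(x).
(sec(x) y)' = 16sec²(x) ⇒ sec(x) y = 16tan(x) + C.
Multiply by cos(x): y = 16sin(x) + C·cos(x).


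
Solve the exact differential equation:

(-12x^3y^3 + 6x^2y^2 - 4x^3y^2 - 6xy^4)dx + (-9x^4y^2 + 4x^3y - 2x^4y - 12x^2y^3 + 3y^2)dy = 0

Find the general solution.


Check exactness: ∂M/∂y = -36x^3y^2 + 12x^2y - 8x^3y - 24xy^3 and ∂N/∂x = -36x^3y^2 + 12x^2y - 8x^3y - 24xy^3; equal, so the equation is exact.
Integrate M with respect to x (treating y as constant): ∫M dx = -3x^4y^3 + 2x^3y^2 - x^4y^2 - 3x^2y^4 + h(y).
Differentiate w.r.t. y and set equal to N: the x-dependent terms already match, leaving h'(y) = 3y^2. Integrate: h(y) = y^3.
So F(x,y) = -3x^4y^3 + 2x^3y^2 - x^4y^2 - 3x^2y^4 + y^3.
General solution: -3x^4y^3 + 2x^3y^2 - x^4y^2 - 3x^2y^4 + y^3 = C.


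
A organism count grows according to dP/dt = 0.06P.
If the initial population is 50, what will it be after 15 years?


The ODE dP/dt = 0.06P has solution P(t) = P(0)e^(0.06t).
Substitute P(0) = 50 and t = 15: P(15) = 50 e^(0.90) ≈ 123.


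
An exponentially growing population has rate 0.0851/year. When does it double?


Exponential growth: P(t) = P₀ e^(0.0851t). Set P(t)/P₀ = 2: e^(0.0851t) = 2.
Solve: t = ln(2)/0.0851 ≈ 8.15 years.


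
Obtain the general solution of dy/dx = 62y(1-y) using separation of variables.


Separate: dy/[y(1-y)] = 62 dx.
Partial fractions: 1/[y(1-y)] = 1/y + 1/(1-y).
Integrate: ln|y/(1-y)| = 62x + C₀.
Solve for y: y = 1/(1 + Ce^(-62x)).


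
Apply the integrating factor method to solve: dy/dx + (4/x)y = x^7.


P(x) = 4/x ⇒ μ = x^4.
(x^4 y)' = x^4·x^7 = x^11.
Integrate: x^4 y = x^12/(12) + C.
Solve for y: y = (1/12)x^8 + C/x^4.


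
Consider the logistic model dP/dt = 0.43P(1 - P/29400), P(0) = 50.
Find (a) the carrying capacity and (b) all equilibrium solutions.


Logistic ODE dP/dt = 0.43P(1 - P/29400) has equilibria where dP/dt = 0, i.e. P = 0 or P = 29400.
The coefficient (1 - P/K) = 0 when P = K, identifying K = 29400 as the carrying capacity.
(a) K = 29400; (b) equilibria P = 0 and P = 29400.


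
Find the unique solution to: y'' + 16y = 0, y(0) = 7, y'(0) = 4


Characteristic roots of r² + 16 = 0 are ±4i, so y = C₁cos(4x) + C₂sin(4x).
Apply y(0) = 7: C₁ = 7. Differentiate and apply y'(0) = 4: 4·C₂ = 4, so C₂ = 1.
Particular solution: y = 7cos(4x) + sin(4x).


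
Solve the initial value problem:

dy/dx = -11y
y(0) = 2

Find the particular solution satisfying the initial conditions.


General solution of y' = -11y is y = Ce^(-11x).
Apply y(0) = 2: C = 2.
Particular solution: y = 2e^(-11x).


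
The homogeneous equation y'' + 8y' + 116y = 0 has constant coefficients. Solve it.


Characteristic equation: r² + 8r + 116 = 0.
Discriminant is negative; roots r = -4 ± 10i (complex conjugate pair).
General solution uses e^(α x)(C₁ cos(β x) + C₂ sin(β x)): y = e^(-4x)(C₁cos(10x) + C₂sin(10x)).


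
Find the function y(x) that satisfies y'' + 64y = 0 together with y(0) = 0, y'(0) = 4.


Characteristic roots of r² + 64 = 0 are ±8i, so y = C₁cos(8x) + C₂sin(8x).
Apply y(0) = 0: C₁ = 0. Differentiate and apply y'(0) = 4: 8·C₂ = 4, so C₂ = 1/2.
Particular solution: y = (1/2)sin(8x).


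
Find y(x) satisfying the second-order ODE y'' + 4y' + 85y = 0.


Characteristic equation: r² + 4r + 85 = 0.
Discriminant is negative; roots r = -2 ± 9i (complex conjugate pair).
General solution uses e^(α x)(C₁ cos(β x) + C₂ sin(β x)): y = e^(-2x)(C₁cos(9x) + C₂sin(9x)).


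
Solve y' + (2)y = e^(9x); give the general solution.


P(x) = 2 ⇒ μ = e^(2x).
(μ y)' = e^(11x) ⇒ μ y = e^(11x)/11 + C.
Divide by μ: y = (1/11)e^(9x) + Ce^(-2x).


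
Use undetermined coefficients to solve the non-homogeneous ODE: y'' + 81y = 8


Homogeneous part: r² + 81 = 0 ⇒ r = ±9i, so y_h = C₁cos(9x) + C₂sin(9x).
Try constant y_p = A; plug in: 81A = 8 ⇒ A = 8/81.
General solution: y = C₁cos(9x) + C₂sin(9x) + 8/81.


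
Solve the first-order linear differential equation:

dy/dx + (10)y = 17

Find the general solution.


P(x) = 10, Q(x) = 17; integrating factor μ = e^(10x).
(μ y)' = 17e^(10x) ⇒ μ y = (17/10)e^(10x) + C.
Divide by μ: y = 17/10 + Ce^(-10x).


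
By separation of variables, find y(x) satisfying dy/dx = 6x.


Integrate both sides with respect to x: y = ∫ 6x dx = 3x^2 + C.


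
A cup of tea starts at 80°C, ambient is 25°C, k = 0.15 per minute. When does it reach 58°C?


From T(t) = T_a + (T₀ - T_a)e^(-kt), set T(t) = 58:
(58 - 25) / (80 - 25) = e^(-0.15t), so t = -ln(0.600)/0.15 ≈ 3.4 minutes.


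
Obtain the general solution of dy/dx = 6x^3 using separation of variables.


Integrate both sides with respect to x: y = ∫ 6x^3 dx = (3/2)x^4 + C.


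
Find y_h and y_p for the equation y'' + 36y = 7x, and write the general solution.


Homogeneous: r² + 36 = 0 ⇒ r = ±6i, y_h = C₁cos(6x) + C₂sin(6x).
Polynomial forcing; try y_p = Ax + B. Then y_p'' + 36 y_p = 36(Ax + B) = 7x, so B = 0 and A = 7/36.
General solution: y = C₁cos(6x) + C₂sin(6x) + (7/36)x.


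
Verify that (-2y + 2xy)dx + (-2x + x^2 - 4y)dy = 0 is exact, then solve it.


Check exactness: ∂M/∂y = -2 + 2x and ∂N/∂x = -2 + 2x; equal, so the equation is exact.
Integrate M with respect to x (treating y as constant): ∫M dx = -2xy + x^2y + h(y).
Differentiate w.r.t. y and set equal to N: the x-dependent terms already match, leaving h'(y) = -4y. Integrate: h(y) = -2y^2.
So F(x,y) = -2xy + x^2y - 2y^2.
General solution: -2xy + x^2y - 2y^2 = C.


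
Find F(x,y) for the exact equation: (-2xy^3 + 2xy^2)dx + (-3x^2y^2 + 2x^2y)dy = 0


Check exactness: ∂M/∂y = -6xy^2 + 4xy and ∂N/∂x = -6xy^2 + 4xy; equal, so the equation is exact.
Integrate M with respect to x (treating y as constant): ∫M dx = -x^2y^3 + x^2y^2 + h(y).
Differentiate w.r.t. y and set equal to N: all terms match, so h'(y) = 0 and h is a constant absorbed into C.
General solution: -x^2y^3 + x^2y^2 = C.


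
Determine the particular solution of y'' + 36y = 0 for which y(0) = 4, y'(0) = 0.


Characteristic roots of r² + 36 = 0 are ±6i, so y = C₁cos(6x) + C₂sin(6x).
Apply y(0) = 4: C₁ = 4. Differentiate and apply y'(0) = 0: 6·C₂ = 0, so C₂ = 0.
Particular solution: y = 4cos(6x).


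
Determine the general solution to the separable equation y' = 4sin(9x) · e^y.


Separate: e^(-y) dy = 4sin(9x) dx.
Integrate: -e^(-y) = -(4/9)cos(9x) + C₀.
Rearrange: e^(-y) = (4/9)cos(9x) + C.


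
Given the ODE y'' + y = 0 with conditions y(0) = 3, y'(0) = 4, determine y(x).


Characteristic roots of r² + 1 = 0 are ±1i, so y = C₁cos(x) + C₂sin(x).
Apply y(0) = 3: C₁ = 3. Differentiate and apply y'(0) = 4: 1·C₂ = 4, so C₂ = 4.
Particular solution: y = 3cos(x) + 4sin(x).


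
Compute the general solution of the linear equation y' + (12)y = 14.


P(x) = 12, Q(x) = 14; integrating factor μ = e^(12x).
(μ y)' = 14e^(12x) ⇒ μ y = (7/6)e^(12x) + C.
Divide by μ: y = 7/6 + Ce^(-12x).


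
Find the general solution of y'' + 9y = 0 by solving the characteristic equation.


Characteristic equation: r² + 9 = 0.
Discriminant is negative; roots r = 0 ± 3i (complex conjugate pair).
General solution uses e^(α x)(C₁ cos(β x) + C₂ sin(β x)): y = C₁cos(3x) + C₂sin(3x).


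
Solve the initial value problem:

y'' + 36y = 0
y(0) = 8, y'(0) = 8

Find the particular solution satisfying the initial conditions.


Characteristic roots of r² + 36 = 0 are ±6i, so y = C₁cos(6x) + C₂sin(6x).
Apply y(0) = 8: C₁ = 8. Differentiate and apply y'(0) = 8: 6·C₂ = 8, so C₂ = 4/3.
Particular solution: y = 8cos(6x) + (4/3)sin(6x).


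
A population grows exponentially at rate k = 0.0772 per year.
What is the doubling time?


Exponential growth: P(t) = P₀ e^(0.0772t). Set P(t)/P₀ = 2: e^(0.0772t) = 2.
Solve: t = ln(2)/0.0772 ≈ 8.98 years.


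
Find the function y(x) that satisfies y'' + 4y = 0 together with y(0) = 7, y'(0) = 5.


Characteristic roots of r² + 4 = 0 are ±2i, so y = C₁cos(2x) + C₂sin(2x).
Apply y(0) = 7: C₁ = 7. Differentiate and apply y'(0) = 5: 2·C₂ = 5, so C₂ = 5/2.
Particular solution: y = 7cos(2x) + (5/2)sin(2x).


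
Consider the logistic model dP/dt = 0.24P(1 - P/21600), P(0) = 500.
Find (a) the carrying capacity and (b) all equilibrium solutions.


Logistic ODE dP/dt = 0.24P(1 - P/21600) has equilibria where dP/dt = 0, i.e. P = 0 or P = 21600.
The coefficient (1 - P/K) = 0 when P = K, identifying K = 21600 as the carrying capacity.
(a) K = 21600; (b) equilibria P = 0 and P = 21600.


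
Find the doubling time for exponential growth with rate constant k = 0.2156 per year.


Exponential growth: P(t) = P₀ e^(0.2156t). Set P(t)/P₀ = 2: e^(0.2156t) = 2.
Solve: t = ln(2)/0.2156 ≈ 3.21 years.


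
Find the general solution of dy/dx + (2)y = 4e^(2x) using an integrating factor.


P(x) = 2 ⇒ μ = e^(2x).
(μ y)' = 4e^(4x) ⇒ μ y = (4/4)e^(4x) + C.
Divide by μ: y = e^(2x) + Ce^(-2x).


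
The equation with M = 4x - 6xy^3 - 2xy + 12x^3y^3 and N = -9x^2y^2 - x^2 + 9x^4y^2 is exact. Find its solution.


Check exactness: ∂M/∂y = -18xy^2 - 2x + 36x^3y^2 and ∂N/∂x = -18xy^2 - 2x + 36x^3y^2; equal, so the equation is exact.
Integrate M with respect to x (treating y as constant): ∫M dx = 2x^2 - 3x^2y^3 - x^2y + 3x^4y^3 + h(y).
Differentiate w.r.t. y and set equal to N: all terms match, so h'(y) = 0 and h is a constant absorbed into C.
General solution: 2x^2 - 3x^2y^3 - x^2y + 3x^4y^3 = C.


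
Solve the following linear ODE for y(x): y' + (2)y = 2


P(x) = 2, Q(x) = 2; integrating factor μ = e^(2x).
(μ y)' = 2e^(2x) ⇒ μ y = e^(2x) + C.
Divide by μ: y = 1 + Ce^(-2x).


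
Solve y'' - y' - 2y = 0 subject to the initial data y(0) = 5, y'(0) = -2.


Characteristic roots of r² - r - 2 = 0 are -1, 2.
General solution y = c₁ e^(-x) + c₂ e^(2x).
Apply y(0) = 5: c₁ + c₂ = 5. Apply y'(0) = -2: -1 c₁ + 2 c₂ = -2.
Solve: c₁ = 4, c₂ = 1.
Particular solution: y = 4e^(-x) + e^(2x).


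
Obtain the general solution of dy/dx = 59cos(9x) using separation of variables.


g(y) = 1, so integrate directly: y = ∫ 59cos(9x) dx = (59/9)sin(9x) + C.


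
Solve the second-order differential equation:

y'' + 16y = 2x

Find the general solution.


Homogeneous: r² + 16 = 0 ⇒ r = ±4i, y_h = C₁cos(4x) + C₂sin(4x).
Polynomial forcing; try y_p = Ax + B. Then y_p'' + 16 y_p = 16(Ax + B) = 2x, so B = 0 and A = 1/8.
General solution: y = C₁cos(4x) + C₂sin(4x) + (1/8)x.


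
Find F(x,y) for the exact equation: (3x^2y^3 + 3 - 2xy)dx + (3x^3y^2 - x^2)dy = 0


Check exactness: ∂M/∂y = 9x^2y^2 - 2x and ∂N/∂x = 9x^2y^2 - 2x; equal, so the equation is exact.
Integrate M with respect to x (treating y as constant): ∫M dx = x^3y^3 + 3x - x^2y + h(y).
Differentiate w.r.t. y and set equal to N: all terms match, so h'(y) = 0 and h is a constant absorbed into C.
General solution: x^3y^3 + 3x - x^2y = C.


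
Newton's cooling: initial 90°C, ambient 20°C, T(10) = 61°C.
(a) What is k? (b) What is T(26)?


Newton's law: T(t) = T_a + (T₀ - T_a)e^(-kt).
(a) Use T(10) = 61: (61 - 20)/(90 - 20) = e^(-k·10), so k = -ln(0.586)/10 ≈ 0.0535.
(b) Apply k to t = 26: T(26) = 20 + (70)e^(-1.391) ≈ 37.4°C.


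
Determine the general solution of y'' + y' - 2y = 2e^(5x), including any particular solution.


Characteristic roots of r² + r - 2 = 0 are -2, 1.
y_h = C₁e^(-2x) + C₂e^(x).
Forcing exponent 5 is not a characteristic root; try y_p = Ae^(5x).
Substitute: A·(25 + (1)·5 + (-2)) = A·28 = 2, so A = 1/14.
General solution: y = C₁e^(-2x) + C₂e^(x) + (1/14)e^(5x).


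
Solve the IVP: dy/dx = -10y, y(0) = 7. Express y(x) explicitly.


General solution of y' = -10y is y = Ce^(-10x).
Apply y(0) = 7: C = 7.
Particular solution: y = 7e^(-10x).


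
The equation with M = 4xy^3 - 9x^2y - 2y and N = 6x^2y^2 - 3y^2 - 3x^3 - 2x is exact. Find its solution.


Check exactness: ∂M/∂y = 12xy^2 - 9x^2 - 2 and ∂N/∂x = 12xy^2 - 9x^2 - 2; equal, so the equation is exact.
Integrate M with respect to x (treating y as constant): ∫M dx = 2x^2y^3 - 3x^3y - 2xy + h(y).
Differentiate w.r.t. y and set equal to N: the x-dependent terms already match, leaving h'(y) = -3y^2. Integrate: h(y) = -y^3.
So F(x,y) = 2x^2y^3 - y^3 - 3x^3y - 2xy.
General solution: 2x^2y^3 - y^3 - 3x^3y - 2xy = C.


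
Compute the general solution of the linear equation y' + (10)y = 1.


P(x) = 10, Q(x) = 1; integrating factor μ = e^(10x).
(μ y)' = e^(10x) ⇒ μ y = (1/10)e^(10x) + C.
Divide by μ: y = 1/10 + Ce^(-10x).


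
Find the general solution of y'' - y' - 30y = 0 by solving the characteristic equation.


Characteristic equation: r² - r - 30 = 0.
Factor: (r + 5)(r - 6) = 0 ⇒ r = -5, 6 (distinct real).
General solution: y = C₁e^(-5x) + C₂e^(6x).


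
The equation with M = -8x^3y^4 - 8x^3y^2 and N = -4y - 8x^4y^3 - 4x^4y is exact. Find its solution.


Check exactness: ∂M/∂y = -32x^3y^3 - 16x^3y and ∂N/∂x = -32x^3y^3 - 16x^3y; equal, so the equation is exact.
Integrate M with respect to x (treating y as constant): ∫M dx = -2x^4y^4 - 2x^4y^2 + h(y).
Differentiate w.r.t. y and set equal to N: the x-dependent terms already match, leaving h'(y) = -4y. Integrate: h(y) = -2y^2.
So F(x,y) = -2y^2 - 2x^4y^4 - 2x^4y^2.
General solution: -2y^2 - 2x^4y^4 - 2x^4y^2 = C.


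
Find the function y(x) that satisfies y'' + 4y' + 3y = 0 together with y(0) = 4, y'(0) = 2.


Characteristic roots of r² + 4r + 3 = 0 are -3, -1.
General solution y = c₁ e^(-3x) + c₂ e^(-x).
Apply y(0) = 4: c₁ + c₂ = 4. Apply y'(0) = 2: -3 c₁ - 1 c₂ = 2.
Solve: c₁ = -3, c₂ = 7.
Particular solution: y = -3e^(-3x) + 7e^(-x).


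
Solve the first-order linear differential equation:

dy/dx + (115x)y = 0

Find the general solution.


P(x) = 115x ⇒ μ = e^((115/2)x²).
Q(x) = 0 so μ y is constant: y = Ce^(-(115/2)x²).


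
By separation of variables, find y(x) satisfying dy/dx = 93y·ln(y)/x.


Separate: dy/[y ln(y)] = 93 dx/x.
Substitute u = ln(y): du/u = 93 dx/x.
Integrate: ln|ln(y)| = 93ln|x| + C₀, hence ln(y) = C·x^93.


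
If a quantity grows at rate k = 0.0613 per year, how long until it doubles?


Exponential growth: P(t) = P₀ e^(0.0613t). Set P(t)/P₀ = 2: e^(0.0613t) = 2.
Solve: t = ln(2)/0.0613 ≈ 11.31 years.


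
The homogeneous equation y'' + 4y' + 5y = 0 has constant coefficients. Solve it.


Characteristic equation: r² + 4r + 5 = 0.
Discriminant is negative; roots r = -2 ± 1i (complex conjugate pair).
General solution uses e^(α x)(C₁ cos(β x) + C₂ sin(β x)): y = e^(-2x)(C₁cos(x) + C₂sin(x)).


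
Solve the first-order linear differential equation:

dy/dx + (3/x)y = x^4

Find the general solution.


P(x) = 3/x ⇒ μ = x^3.
(x^3 y)' = x^3·x^4 = x^7.
Integrate: x^3 y = x^8/(8) + C.
Solve for y: y = (1/8)x^5 + C/x^3.


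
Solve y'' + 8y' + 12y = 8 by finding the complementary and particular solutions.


Characteristic roots of r² + 8r + 12 = 0 are -6, -2.
y_h = C₁e^(-6x) + C₂e^(-2x).
Constant forcing; try y_p = A. Then 12A = 8 ⇒ A = 2/3.
General solution: y = C₁e^(-6x) + C₂e^(-2x) + 2/3.


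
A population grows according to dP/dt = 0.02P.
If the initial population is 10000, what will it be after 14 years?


The ODE dP/dt = 0.02P has solution P(t) = P(0)e^(0.02t).
Substitute P(0) = 10000 and t = 14: P(14) = 10000 e^(0.28) ≈ 13231.


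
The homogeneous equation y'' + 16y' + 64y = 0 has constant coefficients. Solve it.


Characteristic equation: r² + 16r + 64 = 0, i.e. (r + 8)² = 0.
Repeated root r = -8; include an x factor for the second linearly independent solution.
General solution: y = (C₁ + C₂x)e^(-8x).


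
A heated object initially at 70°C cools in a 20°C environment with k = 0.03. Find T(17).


Newton's law: dT/dt = -k(T - T_a) has solution T(t) = T_a + (T₀ - T_a)e^(-kt).
Plug in T_a = 20, T₀ = 70, k = 0.03, t = 17: T(17) = 20 + (50)e^(-0.51) ≈ 50.0°C.


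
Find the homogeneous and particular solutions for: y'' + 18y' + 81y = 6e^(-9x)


Characteristic polynomial (r + 9)² = 0; repeated root r = -9.
y_h = (C₁ + C₂x)e^(-9x). Forcing matches the repeated root (resonance), so try y_p = Ax² e^(-9x).
Substitute and solve for A: 2A = 6, so A = 3.
General solution: y = (C₁ + C₂x + 3x²)e^(-9x).


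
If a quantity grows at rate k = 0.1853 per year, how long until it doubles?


Exponential growth: P(t) = P₀ e^(0.1853t). Set P(t)/P₀ = 2: e^(0.1853t) = 2.
Solve: t = ln(2)/0.1853 ≈ 3.74 years.


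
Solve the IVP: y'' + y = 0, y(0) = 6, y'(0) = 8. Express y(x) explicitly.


Characteristic roots of r² + 1 = 0 are ±1i, so y = C₁cos(x) + C₂sin(x).
Apply y(0) = 6: C₁ = 6. Differentiate and apply y'(0) = 8: 1·C₂ = 8, so C₂ = 8.
Particular solution: y = 6cos(x) + 8sin(x).


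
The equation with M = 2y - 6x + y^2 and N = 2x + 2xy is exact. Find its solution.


Check exactness: ∂M/∂y = 2 + 2y and ∂N/∂x = 2 + 2y; equal, so the equation is exact.
Integrate M with respect to x (treating y as constant): ∫M dx = 2xy - 3x^2 + xy^2 + h(y).
Differentiate w.r.t. y and set equal to N: all terms match, so h'(y) = 0 and h is a constant absorbed into C.
General solution: 2xy - 3x^2 + xy^2 = C.


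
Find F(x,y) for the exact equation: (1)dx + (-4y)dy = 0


Check exactness: ∂M/∂y = 0 and ∂N/∂x = 0; equal, so the equation is exact.
Integrate M with respect to x (treating y as constant): ∫M dx = x + h(y).
Differentiate w.r.t. y and set equal to N: the x-dependent terms already match, leaving h'(y) = -4y. Integrate: h(y) = -2y^2.
So F(x,y) = x - 2y^2.
General solution: x - 2y^2 = C.


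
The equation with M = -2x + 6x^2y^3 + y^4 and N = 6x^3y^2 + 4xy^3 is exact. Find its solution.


Check exactness: ∂M/∂y = 18x^2y^2 + 4y^3 and ∂N/∂x = 18x^2y^2 + 4y^3; equal, so the equation is exact.
Integrate M with respect to x (treating y as constant): ∫M dx = -x^2 + 2x^3y^3 + xy^4 + h(y).
Differentiate w.r.t. y and set equal to N: all terms match, so h'(y) = 0 and h is a constant absorbed into C.
General solution: -x^2 + 2x^3y^3 + xy^4 = C.


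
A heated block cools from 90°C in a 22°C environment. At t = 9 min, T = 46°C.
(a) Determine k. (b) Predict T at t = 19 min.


Newton's law: T(t) = T_a + (T₀ - T_a)e^(-kt).
(a) Use T(9) = 46: (46 - 22)/(90 - 22) = e^(-k·9), so k = -ln(0.353)/9 ≈ 0.1157.
(b) Apply k to t = 19: T(19) = 22 + (68)e^(-2.199) ≈ 29.5°C.


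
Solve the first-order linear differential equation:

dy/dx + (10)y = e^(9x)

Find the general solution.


P(x) = 10 ⇒ μ = e^(10x).
(μ y)' = e^(19x) ⇒ μ y = e^(19x)/19 + C.
Divide by μ: y = (1/19)e^(9x) + Ce^(-10x).


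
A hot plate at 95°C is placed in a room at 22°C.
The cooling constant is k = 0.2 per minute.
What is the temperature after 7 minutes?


Newton's law: dT/dt = -k(T - T_a) has solution T(t) = T_a + (T₀ - T_a)e^(-kt).
Plug in T_a = 22, T₀ = 95, k = 0.2, t = 7: T(7) = 22 + (73)e^(-1.40) ≈ 40.0°C.


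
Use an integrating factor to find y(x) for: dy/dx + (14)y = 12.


P(x) = 14, Q(x) = 12; integrating factor μ = e^(14x).
(μ y)' = 12e^(14x) ⇒ μ y = (6/7)e^(14x) + C.
Divide by μ: y = 6/7 + Ce^(-14x).


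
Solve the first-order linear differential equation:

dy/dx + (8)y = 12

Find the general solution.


P(x) = 8, Q(x) = 12; integrating factor μ = e^(8x).
(μ y)' = 12e^(8x) ⇒ μ y = (3/2)e^(8x) + C.
Divide by μ: y = 3/2 + Ce^(-8x).


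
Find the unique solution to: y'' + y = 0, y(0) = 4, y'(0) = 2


Characteristic roots of r² + 1 = 0 are ±1i, so y = C₁cos(x) + C₂sin(x).
Apply y(0) = 4: C₁ = 4. Differentiate and apply y'(0) = 2: 1·C₂ = 2, so C₂ = 2.
Particular solution: y = 4cos(x) + 2sin(x).


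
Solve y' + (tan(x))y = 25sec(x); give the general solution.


P(x) = tan(x) ⇒ μ = e^(∫tan(x)dx) = sec(x).
(sec(x) y)' = 25sec²(x) ⇒ sec(x) y = 25tan(x) + C.
Multiply by cos(x): y = 25sin(x) + C·cos(x).


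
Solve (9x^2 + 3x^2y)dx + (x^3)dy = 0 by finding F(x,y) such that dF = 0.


Check exactness: ∂M/∂y = 3x^2 and ∂N/∂x = 3x^2; equal, so the equation is exact.
Integrate M with respect to x (treating y as constant): ∫M dx = 3x^3 + x^3y + h(y).
Differentiate w.r.t. y and set equal to N: all terms match, so h'(y) = 0 and h is a constant absorbed into C.
General solution: 3x^3 + x^3y = C.


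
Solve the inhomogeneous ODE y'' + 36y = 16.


Homogeneous part: r² + 36 = 0 ⇒ r = ±6i, so y_h = C₁cos(6x) + C₂sin(6x).
Try constant y_p = A; plug in: 36A = 16 ⇒ A = 4/9.
General solution: y = C₁cos(6x) + C₂sin(6x) + 4/9.


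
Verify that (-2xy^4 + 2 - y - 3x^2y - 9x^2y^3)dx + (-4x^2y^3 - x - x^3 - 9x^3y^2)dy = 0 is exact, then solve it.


Check exactness: ∂M/∂y = -8xy^3 - 1 - 3x^2 - 27x^2y^2 and ∂N/∂x = -8xy^3 - 1 - 3x^2 - 27x^2y^2; equal, so the equation is exact.
Integrate M with respect to x (treating y as constant): ∫M dx = -x^2y^4 + 2x - xy - x^3y - 3x^3y^3 + h(y).
Differentiate w.r.t. y and set equal to N: all terms match, so h'(y) = 0 and h is a constant absorbed into C.
General solution: -x^2y^4 + 2x - xy - x^3y - 3x^3y^3 = C.


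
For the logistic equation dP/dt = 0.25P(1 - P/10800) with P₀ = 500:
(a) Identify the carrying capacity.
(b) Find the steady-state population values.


Logistic ODE dP/dt = 0.25P(1 - P/10800) has equilibria where dP/dt = 0, i.e. P = 0 or P = 10800.
The coefficient (1 - P/K) = 0 when P = K, identifying K = 10800 as the carrying capacity.
(a) K = 10800; (b) equilibria P = 0 and P = 10800.


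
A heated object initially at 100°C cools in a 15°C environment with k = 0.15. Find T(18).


Newton's law: dT/dt = -k(T - T_a) has solution T(t) = T_a + (T₀ - T_a)e^(-kt).
Plug in T_a = 15, T₀ = 100, k = 0.15, t = 18: T(18) = 15 + (85)e^(-2.70) ≈ 20.7°C.


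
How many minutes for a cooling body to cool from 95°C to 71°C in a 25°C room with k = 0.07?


From T(t) = T_a + (T₀ - T_a)e^(-kt), set T(t) = 71:
(71 - 25) / (95 - 25) = e^(-0.07t), so t = -ln(0.657)/0.07 ≈ 6.0 minutes.


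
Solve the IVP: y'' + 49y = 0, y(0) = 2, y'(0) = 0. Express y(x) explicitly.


Characteristic roots of r² + 49 = 0 are ±7i, so y = C₁cos(7x) + C₂sin(7x).
Apply y(0) = 2: C₁ = 2. Differentiate and apply y'(0) = 0: 7·C₂ = 0, so C₂ = 0.
Particular solution: y = 2cos(7x).


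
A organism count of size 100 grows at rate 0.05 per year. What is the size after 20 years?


The ODE dP/dt = 0.05P has solution P(t) = P(0)e^(0.05t).
Substitute P(0) = 100 and t = 20: P(20) = 100 e^(1.00) ≈ 272.


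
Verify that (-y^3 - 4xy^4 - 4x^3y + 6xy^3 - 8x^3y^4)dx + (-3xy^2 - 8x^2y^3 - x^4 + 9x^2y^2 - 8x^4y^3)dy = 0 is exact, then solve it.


Check exactness: ∂M/∂y = -3y^2 - 16xy^3 - 4x^3 + 18xy^2 - 32x^3y^3 and ∂N/∂x = -3y^2 - 16xy^3 - 4x^3 + 18xy^2 - 32x^3y^3; equal, so the equation is exact.
Integrate M with respect to x (treating y as constant): ∫M dx = -xy^3 - 2x^2y^4 - x^4y + 3x^2y^3 - 2x^4y^4 + h(y).
Differentiate w.r.t. y and set equal to N: all terms match, so h'(y) = 0 and h is a constant absorbed into C.
General solution: -xy^3 - 2x^2y^4 - x^4y + 3x^2y^3 - 2x^4y^4 = C.


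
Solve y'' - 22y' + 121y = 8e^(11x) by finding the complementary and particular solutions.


Characteristic polynomial (r - 11)² = 0; repeated root r = 11.
y_h = (C₁ + C₂x)e^(11x). Forcing matches the repeated root (resonance), so try y_p = Ax² e^(11x).
Substitute and solve for A: 2A = 8, so A = 4.
General solution: y = (C₁ + C₂x + 4x²)e^(11x).


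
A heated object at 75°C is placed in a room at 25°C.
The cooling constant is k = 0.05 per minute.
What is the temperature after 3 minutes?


Newton's law: dT/dt = -k(T - T_a) has solution T(t) = T_a + (T₀ - T_a)e^(-kt).
Plug in T_a = 25, T₀ = 75, k = 0.05, t = 3: T(3) = 25 + (50)e^(-0.15) ≈ 68.0°C.


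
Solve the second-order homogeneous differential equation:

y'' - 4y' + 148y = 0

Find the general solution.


Characteristic equation: r² - 4r + 148 = 0.
Discriminant is negative; roots r = 2 ± 12i (complex conjugate pair).
General solution uses e^(α x)(C₁ cos(β x) + C₂ sin(β x)): y = e^(2x)(C₁cos(12x) + C₂sin(12x)).
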